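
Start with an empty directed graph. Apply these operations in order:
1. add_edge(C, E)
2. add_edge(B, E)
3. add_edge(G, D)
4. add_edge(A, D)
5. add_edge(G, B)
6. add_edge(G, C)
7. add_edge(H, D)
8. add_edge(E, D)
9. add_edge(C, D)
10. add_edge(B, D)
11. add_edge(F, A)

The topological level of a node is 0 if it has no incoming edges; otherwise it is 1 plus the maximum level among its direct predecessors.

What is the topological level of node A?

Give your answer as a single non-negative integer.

Op 1: add_edge(C, E). Edges now: 1
Op 2: add_edge(B, E). Edges now: 2
Op 3: add_edge(G, D). Edges now: 3
Op 4: add_edge(A, D). Edges now: 4
Op 5: add_edge(G, B). Edges now: 5
Op 6: add_edge(G, C). Edges now: 6
Op 7: add_edge(H, D). Edges now: 7
Op 8: add_edge(E, D). Edges now: 8
Op 9: add_edge(C, D). Edges now: 9
Op 10: add_edge(B, D). Edges now: 10
Op 11: add_edge(F, A). Edges now: 11
Compute levels (Kahn BFS):
  sources (in-degree 0): F, G, H
  process F: level=0
    F->A: in-degree(A)=0, level(A)=1, enqueue
  process G: level=0
    G->B: in-degree(B)=0, level(B)=1, enqueue
    G->C: in-degree(C)=0, level(C)=1, enqueue
    G->D: in-degree(D)=5, level(D)>=1
  process H: level=0
    H->D: in-degree(D)=4, level(D)>=1
  process A: level=1
    A->D: in-degree(D)=3, level(D)>=2
  process B: level=1
    B->D: in-degree(D)=2, level(D)>=2
    B->E: in-degree(E)=1, level(E)>=2
  process C: level=1
    C->D: in-degree(D)=1, level(D)>=2
    C->E: in-degree(E)=0, level(E)=2, enqueue
  process E: level=2
    E->D: in-degree(D)=0, level(D)=3, enqueue
  process D: level=3
All levels: A:1, B:1, C:1, D:3, E:2, F:0, G:0, H:0
level(A) = 1

Answer: 1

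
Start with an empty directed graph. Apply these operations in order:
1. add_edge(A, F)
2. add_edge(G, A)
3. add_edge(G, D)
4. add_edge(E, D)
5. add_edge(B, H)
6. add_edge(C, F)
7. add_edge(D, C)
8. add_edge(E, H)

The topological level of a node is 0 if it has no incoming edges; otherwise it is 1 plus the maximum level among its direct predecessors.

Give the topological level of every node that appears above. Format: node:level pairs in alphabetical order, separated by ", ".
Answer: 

Op 1: add_edge(A, F). Edges now: 1
Op 2: add_edge(G, A). Edges now: 2
Op 3: add_edge(G, D). Edges now: 3
Op 4: add_edge(E, D). Edges now: 4
Op 5: add_edge(B, H). Edges now: 5
Op 6: add_edge(C, F). Edges now: 6
Op 7: add_edge(D, C). Edges now: 7
Op 8: add_edge(E, H). Edges now: 8
Compute levels (Kahn BFS):
  sources (in-degree 0): B, E, G
  process B: level=0
    B->H: in-degree(H)=1, level(H)>=1
  process E: level=0
    E->D: in-degree(D)=1, level(D)>=1
    E->H: in-degree(H)=0, level(H)=1, enqueue
  process G: level=0
    G->A: in-degree(A)=0, level(A)=1, enqueue
    G->D: in-degree(D)=0, level(D)=1, enqueue
  process H: level=1
  process A: level=1
    A->F: in-degree(F)=1, level(F)>=2
  process D: level=1
    D->C: in-degree(C)=0, level(C)=2, enqueue
  process C: level=2
    C->F: in-degree(F)=0, level(F)=3, enqueue
  process F: level=3
All levels: A:1, B:0, C:2, D:1, E:0, F:3, G:0, H:1

Answer: A:1, B:0, C:2, D:1, E:0, F:3, G:0, H:1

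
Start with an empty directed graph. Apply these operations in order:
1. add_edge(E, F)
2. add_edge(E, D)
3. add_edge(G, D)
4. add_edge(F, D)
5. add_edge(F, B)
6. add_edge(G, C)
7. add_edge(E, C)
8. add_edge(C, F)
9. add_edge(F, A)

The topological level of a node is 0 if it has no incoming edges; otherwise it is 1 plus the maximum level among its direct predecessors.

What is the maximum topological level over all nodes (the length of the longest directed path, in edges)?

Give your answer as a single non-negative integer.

Op 1: add_edge(E, F). Edges now: 1
Op 2: add_edge(E, D). Edges now: 2
Op 3: add_edge(G, D). Edges now: 3
Op 4: add_edge(F, D). Edges now: 4
Op 5: add_edge(F, B). Edges now: 5
Op 6: add_edge(G, C). Edges now: 6
Op 7: add_edge(E, C). Edges now: 7
Op 8: add_edge(C, F). Edges now: 8
Op 9: add_edge(F, A). Edges now: 9
Compute levels (Kahn BFS):
  sources (in-degree 0): E, G
  process E: level=0
    E->C: in-degree(C)=1, level(C)>=1
    E->D: in-degree(D)=2, level(D)>=1
    E->F: in-degree(F)=1, level(F)>=1
  process G: level=0
    G->C: in-degree(C)=0, level(C)=1, enqueue
    G->D: in-degree(D)=1, level(D)>=1
  process C: level=1
    C->F: in-degree(F)=0, level(F)=2, enqueue
  process F: level=2
    F->A: in-degree(A)=0, level(A)=3, enqueue
    F->B: in-degree(B)=0, level(B)=3, enqueue
    F->D: in-degree(D)=0, level(D)=3, enqueue
  process A: level=3
  process B: level=3
  process D: level=3
All levels: A:3, B:3, C:1, D:3, E:0, F:2, G:0
max level = 3

Answer: 3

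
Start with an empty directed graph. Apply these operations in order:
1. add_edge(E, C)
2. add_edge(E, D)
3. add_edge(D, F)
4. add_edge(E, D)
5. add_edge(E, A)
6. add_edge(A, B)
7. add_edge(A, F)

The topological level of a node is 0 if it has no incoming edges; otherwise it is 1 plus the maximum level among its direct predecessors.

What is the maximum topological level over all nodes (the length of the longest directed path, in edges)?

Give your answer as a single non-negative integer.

Answer: 2

Derivation:
Op 1: add_edge(E, C). Edges now: 1
Op 2: add_edge(E, D). Edges now: 2
Op 3: add_edge(D, F). Edges now: 3
Op 4: add_edge(E, D) (duplicate, no change). Edges now: 3
Op 5: add_edge(E, A). Edges now: 4
Op 6: add_edge(A, B). Edges now: 5
Op 7: add_edge(A, F). Edges now: 6
Compute levels (Kahn BFS):
  sources (in-degree 0): E
  process E: level=0
    E->A: in-degree(A)=0, level(A)=1, enqueue
    E->C: in-degree(C)=0, level(C)=1, enqueue
    E->D: in-degree(D)=0, level(D)=1, enqueue
  process A: level=1
    A->B: in-degree(B)=0, level(B)=2, enqueue
    A->F: in-degree(F)=1, level(F)>=2
  process C: level=1
  process D: level=1
    D->F: in-degree(F)=0, level(F)=2, enqueue
  process B: level=2
  process F: level=2
All levels: A:1, B:2, C:1, D:1, E:0, F:2
max level = 2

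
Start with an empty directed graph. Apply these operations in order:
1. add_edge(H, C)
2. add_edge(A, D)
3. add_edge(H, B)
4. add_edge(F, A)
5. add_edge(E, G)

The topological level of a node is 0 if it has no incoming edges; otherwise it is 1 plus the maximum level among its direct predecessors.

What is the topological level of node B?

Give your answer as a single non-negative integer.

Op 1: add_edge(H, C). Edges now: 1
Op 2: add_edge(A, D). Edges now: 2
Op 3: add_edge(H, B). Edges now: 3
Op 4: add_edge(F, A). Edges now: 4
Op 5: add_edge(E, G). Edges now: 5
Compute levels (Kahn BFS):
  sources (in-degree 0): E, F, H
  process E: level=0
    E->G: in-degree(G)=0, level(G)=1, enqueue
  process F: level=0
    F->A: in-degree(A)=0, level(A)=1, enqueue
  process H: level=0
    H->B: in-degree(B)=0, level(B)=1, enqueue
    H->C: in-degree(C)=0, level(C)=1, enqueue
  process G: level=1
  process A: level=1
    A->D: in-degree(D)=0, level(D)=2, enqueue
  process B: level=1
  process C: level=1
  process D: level=2
All levels: A:1, B:1, C:1, D:2, E:0, F:0, G:1, H:0
level(B) = 1

Answer: 1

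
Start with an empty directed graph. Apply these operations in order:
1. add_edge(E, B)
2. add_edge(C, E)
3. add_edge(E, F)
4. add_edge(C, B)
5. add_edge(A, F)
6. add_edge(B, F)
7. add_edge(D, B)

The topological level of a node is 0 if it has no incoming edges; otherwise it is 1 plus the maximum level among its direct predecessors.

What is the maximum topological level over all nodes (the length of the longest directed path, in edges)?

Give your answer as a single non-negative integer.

Op 1: add_edge(E, B). Edges now: 1
Op 2: add_edge(C, E). Edges now: 2
Op 3: add_edge(E, F). Edges now: 3
Op 4: add_edge(C, B). Edges now: 4
Op 5: add_edge(A, F). Edges now: 5
Op 6: add_edge(B, F). Edges now: 6
Op 7: add_edge(D, B). Edges now: 7
Compute levels (Kahn BFS):
  sources (in-degree 0): A, C, D
  process A: level=0
    A->F: in-degree(F)=2, level(F)>=1
  process C: level=0
    C->B: in-degree(B)=2, level(B)>=1
    C->E: in-degree(E)=0, level(E)=1, enqueue
  process D: level=0
    D->B: in-degree(B)=1, level(B)>=1
  process E: level=1
    E->B: in-degree(B)=0, level(B)=2, enqueue
    E->F: in-degree(F)=1, level(F)>=2
  process B: level=2
    B->F: in-degree(F)=0, level(F)=3, enqueue
  process F: level=3
All levels: A:0, B:2, C:0, D:0, E:1, F:3
max level = 3

Answer: 3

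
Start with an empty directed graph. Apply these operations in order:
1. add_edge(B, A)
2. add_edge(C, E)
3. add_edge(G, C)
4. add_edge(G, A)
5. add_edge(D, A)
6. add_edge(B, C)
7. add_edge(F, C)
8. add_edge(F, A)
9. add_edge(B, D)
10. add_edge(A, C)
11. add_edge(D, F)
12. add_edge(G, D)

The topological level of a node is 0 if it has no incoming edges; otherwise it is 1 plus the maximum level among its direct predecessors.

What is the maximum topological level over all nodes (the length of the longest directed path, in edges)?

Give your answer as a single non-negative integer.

Answer: 5

Derivation:
Op 1: add_edge(B, A). Edges now: 1
Op 2: add_edge(C, E). Edges now: 2
Op 3: add_edge(G, C). Edges now: 3
Op 4: add_edge(G, A). Edges now: 4
Op 5: add_edge(D, A). Edges now: 5
Op 6: add_edge(B, C). Edges now: 6
Op 7: add_edge(F, C). Edges now: 7
Op 8: add_edge(F, A). Edges now: 8
Op 9: add_edge(B, D). Edges now: 9
Op 10: add_edge(A, C). Edges now: 10
Op 11: add_edge(D, F). Edges now: 11
Op 12: add_edge(G, D). Edges now: 12
Compute levels (Kahn BFS):
  sources (in-degree 0): B, G
  process B: level=0
    B->A: in-degree(A)=3, level(A)>=1
    B->C: in-degree(C)=3, level(C)>=1
    B->D: in-degree(D)=1, level(D)>=1
  process G: level=0
    G->A: in-degree(A)=2, level(A)>=1
    G->C: in-degree(C)=2, level(C)>=1
    G->D: in-degree(D)=0, level(D)=1, enqueue
  process D: level=1
    D->A: in-degree(A)=1, level(A)>=2
    D->F: in-degree(F)=0, level(F)=2, enqueue
  process F: level=2
    F->A: in-degree(A)=0, level(A)=3, enqueue
    F->C: in-degree(C)=1, level(C)>=3
  process A: level=3
    A->C: in-degree(C)=0, level(C)=4, enqueue
  process C: level=4
    C->E: in-degree(E)=0, level(E)=5, enqueue
  process E: level=5
All levels: A:3, B:0, C:4, D:1, E:5, F:2, G:0
max level = 5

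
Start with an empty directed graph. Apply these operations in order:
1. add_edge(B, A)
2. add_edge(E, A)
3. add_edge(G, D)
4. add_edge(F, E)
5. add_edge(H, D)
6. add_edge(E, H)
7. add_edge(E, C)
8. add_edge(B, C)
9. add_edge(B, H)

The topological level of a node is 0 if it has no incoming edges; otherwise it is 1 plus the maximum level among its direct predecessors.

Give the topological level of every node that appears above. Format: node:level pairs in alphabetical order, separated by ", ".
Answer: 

Op 1: add_edge(B, A). Edges now: 1
Op 2: add_edge(E, A). Edges now: 2
Op 3: add_edge(G, D). Edges now: 3
Op 4: add_edge(F, E). Edges now: 4
Op 5: add_edge(H, D). Edges now: 5
Op 6: add_edge(E, H). Edges now: 6
Op 7: add_edge(E, C). Edges now: 7
Op 8: add_edge(B, C). Edges now: 8
Op 9: add_edge(B, H). Edges now: 9
Compute levels (Kahn BFS):
  sources (in-degree 0): B, F, G
  process B: level=0
    B->A: in-degree(A)=1, level(A)>=1
    B->C: in-degree(C)=1, level(C)>=1
    B->H: in-degree(H)=1, level(H)>=1
  process F: level=0
    F->E: in-degree(E)=0, level(E)=1, enqueue
  process G: level=0
    G->D: in-degree(D)=1, level(D)>=1
  process E: level=1
    E->A: in-degree(A)=0, level(A)=2, enqueue
    E->C: in-degree(C)=0, level(C)=2, enqueue
    E->H: in-degree(H)=0, level(H)=2, enqueue
  process A: level=2
  process C: level=2
  process H: level=2
    H->D: in-degree(D)=0, level(D)=3, enqueue
  process D: level=3
All levels: A:2, B:0, C:2, D:3, E:1, F:0, G:0, H:2

Answer: A:2, B:0, C:2, D:3, E:1, F:0, G:0, H:2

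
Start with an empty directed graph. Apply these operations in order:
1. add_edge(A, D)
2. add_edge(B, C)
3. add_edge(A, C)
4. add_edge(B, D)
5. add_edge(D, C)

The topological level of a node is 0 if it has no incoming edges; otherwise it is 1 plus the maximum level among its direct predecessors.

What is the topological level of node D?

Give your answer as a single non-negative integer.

Op 1: add_edge(A, D). Edges now: 1
Op 2: add_edge(B, C). Edges now: 2
Op 3: add_edge(A, C). Edges now: 3
Op 4: add_edge(B, D). Edges now: 4
Op 5: add_edge(D, C). Edges now: 5
Compute levels (Kahn BFS):
  sources (in-degree 0): A, B
  process A: level=0
    A->C: in-degree(C)=2, level(C)>=1
    A->D: in-degree(D)=1, level(D)>=1
  process B: level=0
    B->C: in-degree(C)=1, level(C)>=1
    B->D: in-degree(D)=0, level(D)=1, enqueue
  process D: level=1
    D->C: in-degree(C)=0, level(C)=2, enqueue
  process C: level=2
All levels: A:0, B:0, C:2, D:1
level(D) = 1

Answer: 1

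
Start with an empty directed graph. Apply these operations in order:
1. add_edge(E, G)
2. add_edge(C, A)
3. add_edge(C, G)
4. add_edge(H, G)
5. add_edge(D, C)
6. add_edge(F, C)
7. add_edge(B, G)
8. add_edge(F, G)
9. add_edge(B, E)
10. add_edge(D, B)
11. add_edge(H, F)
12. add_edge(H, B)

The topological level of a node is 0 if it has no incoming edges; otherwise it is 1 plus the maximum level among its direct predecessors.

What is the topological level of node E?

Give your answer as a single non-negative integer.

Op 1: add_edge(E, G). Edges now: 1
Op 2: add_edge(C, A). Edges now: 2
Op 3: add_edge(C, G). Edges now: 3
Op 4: add_edge(H, G). Edges now: 4
Op 5: add_edge(D, C). Edges now: 5
Op 6: add_edge(F, C). Edges now: 6
Op 7: add_edge(B, G). Edges now: 7
Op 8: add_edge(F, G). Edges now: 8
Op 9: add_edge(B, E). Edges now: 9
Op 10: add_edge(D, B). Edges now: 10
Op 11: add_edge(H, F). Edges now: 11
Op 12: add_edge(H, B). Edges now: 12
Compute levels (Kahn BFS):
  sources (in-degree 0): D, H
  process D: level=0
    D->B: in-degree(B)=1, level(B)>=1
    D->C: in-degree(C)=1, level(C)>=1
  process H: level=0
    H->B: in-degree(B)=0, level(B)=1, enqueue
    H->F: in-degree(F)=0, level(F)=1, enqueue
    H->G: in-degree(G)=4, level(G)>=1
  process B: level=1
    B->E: in-degree(E)=0, level(E)=2, enqueue
    B->G: in-degree(G)=3, level(G)>=2
  process F: level=1
    F->C: in-degree(C)=0, level(C)=2, enqueue
    F->G: in-degree(G)=2, level(G)>=2
  process E: level=2
    E->G: in-degree(G)=1, level(G)>=3
  process C: level=2
    C->A: in-degree(A)=0, level(A)=3, enqueue
    C->G: in-degree(G)=0, level(G)=3, enqueue
  process A: level=3
  process G: level=3
All levels: A:3, B:1, C:2, D:0, E:2, F:1, G:3, H:0
level(E) = 2

Answer: 2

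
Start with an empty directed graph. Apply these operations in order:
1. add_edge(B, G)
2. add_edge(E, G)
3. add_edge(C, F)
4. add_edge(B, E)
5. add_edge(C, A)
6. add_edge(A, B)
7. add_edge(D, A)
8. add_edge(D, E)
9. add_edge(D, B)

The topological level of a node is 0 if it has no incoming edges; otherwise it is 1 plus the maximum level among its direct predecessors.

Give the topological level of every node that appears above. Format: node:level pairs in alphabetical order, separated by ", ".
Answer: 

Op 1: add_edge(B, G). Edges now: 1
Op 2: add_edge(E, G). Edges now: 2
Op 3: add_edge(C, F). Edges now: 3
Op 4: add_edge(B, E). Edges now: 4
Op 5: add_edge(C, A). Edges now: 5
Op 6: add_edge(A, B). Edges now: 6
Op 7: add_edge(D, A). Edges now: 7
Op 8: add_edge(D, E). Edges now: 8
Op 9: add_edge(D, B). Edges now: 9
Compute levels (Kahn BFS):
  sources (in-degree 0): C, D
  process C: level=0
    C->A: in-degree(A)=1, level(A)>=1
    C->F: in-degree(F)=0, level(F)=1, enqueue
  process D: level=0
    D->A: in-degree(A)=0, level(A)=1, enqueue
    D->B: in-degree(B)=1, level(B)>=1
    D->E: in-degree(E)=1, level(E)>=1
  process F: level=1
  process A: level=1
    A->B: in-degree(B)=0, level(B)=2, enqueue
  process B: level=2
    B->E: in-degree(E)=0, level(E)=3, enqueue
    B->G: in-degree(G)=1, level(G)>=3
  process E: level=3
    E->G: in-degree(G)=0, level(G)=4, enqueue
  process G: level=4
All levels: A:1, B:2, C:0, D:0, E:3, F:1, G:4

Answer: A:1, B:2, C:0, D:0, E:3, F:1, G:4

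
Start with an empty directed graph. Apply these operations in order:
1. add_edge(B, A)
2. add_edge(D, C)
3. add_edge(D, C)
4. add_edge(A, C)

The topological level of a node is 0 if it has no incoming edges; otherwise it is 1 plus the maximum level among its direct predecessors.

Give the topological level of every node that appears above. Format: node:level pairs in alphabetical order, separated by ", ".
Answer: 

Answer: A:1, B:0, C:2, D:0

Derivation:
Op 1: add_edge(B, A). Edges now: 1
Op 2: add_edge(D, C). Edges now: 2
Op 3: add_edge(D, C) (duplicate, no change). Edges now: 2
Op 4: add_edge(A, C). Edges now: 3
Compute levels (Kahn BFS):
  sources (in-degree 0): B, D
  process B: level=0
    B->A: in-degree(A)=0, level(A)=1, enqueue
  process D: level=0
    D->C: in-degree(C)=1, level(C)>=1
  process A: level=1
    A->C: in-degree(C)=0, level(C)=2, enqueue
  process C: level=2
All levels: A:1, B:0, C:2, D:0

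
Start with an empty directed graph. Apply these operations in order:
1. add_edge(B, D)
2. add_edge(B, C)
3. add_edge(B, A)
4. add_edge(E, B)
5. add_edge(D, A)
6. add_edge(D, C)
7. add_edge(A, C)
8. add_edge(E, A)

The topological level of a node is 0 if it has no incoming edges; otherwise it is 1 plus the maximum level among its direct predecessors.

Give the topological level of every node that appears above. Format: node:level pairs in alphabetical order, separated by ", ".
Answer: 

Op 1: add_edge(B, D). Edges now: 1
Op 2: add_edge(B, C). Edges now: 2
Op 3: add_edge(B, A). Edges now: 3
Op 4: add_edge(E, B). Edges now: 4
Op 5: add_edge(D, A). Edges now: 5
Op 6: add_edge(D, C). Edges now: 6
Op 7: add_edge(A, C). Edges now: 7
Op 8: add_edge(E, A). Edges now: 8
Compute levels (Kahn BFS):
  sources (in-degree 0): E
  process E: level=0
    E->A: in-degree(A)=2, level(A)>=1
    E->B: in-degree(B)=0, level(B)=1, enqueue
  process B: level=1
    B->A: in-degree(A)=1, level(A)>=2
    B->C: in-degree(C)=2, level(C)>=2
    B->D: in-degree(D)=0, level(D)=2, enqueue
  process D: level=2
    D->A: in-degree(A)=0, level(A)=3, enqueue
    D->C: in-degree(C)=1, level(C)>=3
  process A: level=3
    A->C: in-degree(C)=0, level(C)=4, enqueue
  process C: level=4
All levels: A:3, B:1, C:4, D:2, E:0

Answer: A:3, B:1, C:4, D:2, E:0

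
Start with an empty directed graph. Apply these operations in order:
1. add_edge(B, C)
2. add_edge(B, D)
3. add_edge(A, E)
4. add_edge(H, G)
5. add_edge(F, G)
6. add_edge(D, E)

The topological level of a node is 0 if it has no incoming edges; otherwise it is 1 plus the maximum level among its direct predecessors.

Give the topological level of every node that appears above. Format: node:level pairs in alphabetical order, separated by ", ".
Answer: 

Answer: A:0, B:0, C:1, D:1, E:2, F:0, G:1, H:0

Derivation:
Op 1: add_edge(B, C). Edges now: 1
Op 2: add_edge(B, D). Edges now: 2
Op 3: add_edge(A, E). Edges now: 3
Op 4: add_edge(H, G). Edges now: 4
Op 5: add_edge(F, G). Edges now: 5
Op 6: add_edge(D, E). Edges now: 6
Compute levels (Kahn BFS):
  sources (in-degree 0): A, B, F, H
  process A: level=0
    A->E: in-degree(E)=1, level(E)>=1
  process B: level=0
    B->C: in-degree(C)=0, level(C)=1, enqueue
    B->D: in-degree(D)=0, level(D)=1, enqueue
  process F: level=0
    F->G: in-degree(G)=1, level(G)>=1
  process H: level=0
    H->G: in-degree(G)=0, level(G)=1, enqueue
  process C: level=1
  process D: level=1
    D->E: in-degree(E)=0, level(E)=2, enqueue
  process G: level=1
  process E: level=2
All levels: A:0, B:0, C:1, D:1, E:2, F:0, G:1, H:0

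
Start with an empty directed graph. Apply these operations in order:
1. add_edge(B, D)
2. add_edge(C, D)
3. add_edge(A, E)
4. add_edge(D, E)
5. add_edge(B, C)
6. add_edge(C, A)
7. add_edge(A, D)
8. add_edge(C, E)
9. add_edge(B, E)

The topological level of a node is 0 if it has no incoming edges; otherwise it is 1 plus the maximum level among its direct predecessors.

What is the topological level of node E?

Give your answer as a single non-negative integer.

Answer: 4

Derivation:
Op 1: add_edge(B, D). Edges now: 1
Op 2: add_edge(C, D). Edges now: 2
Op 3: add_edge(A, E). Edges now: 3
Op 4: add_edge(D, E). Edges now: 4
Op 5: add_edge(B, C). Edges now: 5
Op 6: add_edge(C, A). Edges now: 6
Op 7: add_edge(A, D). Edges now: 7
Op 8: add_edge(C, E). Edges now: 8
Op 9: add_edge(B, E). Edges now: 9
Compute levels (Kahn BFS):
  sources (in-degree 0): B
  process B: level=0
    B->C: in-degree(C)=0, level(C)=1, enqueue
    B->D: in-degree(D)=2, level(D)>=1
    B->E: in-degree(E)=3, level(E)>=1
  process C: level=1
    C->A: in-degree(A)=0, level(A)=2, enqueue
    C->D: in-degree(D)=1, level(D)>=2
    C->E: in-degree(E)=2, level(E)>=2
  process A: level=2
    A->D: in-degree(D)=0, level(D)=3, enqueue
    A->E: in-degree(E)=1, level(E)>=3
  process D: level=3
    D->E: in-degree(E)=0, level(E)=4, enqueue
  process E: level=4
All levels: A:2, B:0, C:1, D:3, E:4
level(E) = 4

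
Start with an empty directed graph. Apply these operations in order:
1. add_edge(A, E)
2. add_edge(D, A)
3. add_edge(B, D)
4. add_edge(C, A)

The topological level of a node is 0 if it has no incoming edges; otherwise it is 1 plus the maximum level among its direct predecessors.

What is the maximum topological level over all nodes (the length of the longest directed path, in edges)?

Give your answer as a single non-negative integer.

Op 1: add_edge(A, E). Edges now: 1
Op 2: add_edge(D, A). Edges now: 2
Op 3: add_edge(B, D). Edges now: 3
Op 4: add_edge(C, A). Edges now: 4
Compute levels (Kahn BFS):
  sources (in-degree 0): B, C
  process B: level=0
    B->D: in-degree(D)=0, level(D)=1, enqueue
  process C: level=0
    C->A: in-degree(A)=1, level(A)>=1
  process D: level=1
    D->A: in-degree(A)=0, level(A)=2, enqueue
  process A: level=2
    A->E: in-degree(E)=0, level(E)=3, enqueue
  process E: level=3
All levels: A:2, B:0, C:0, D:1, E:3
max level = 3

Answer: 3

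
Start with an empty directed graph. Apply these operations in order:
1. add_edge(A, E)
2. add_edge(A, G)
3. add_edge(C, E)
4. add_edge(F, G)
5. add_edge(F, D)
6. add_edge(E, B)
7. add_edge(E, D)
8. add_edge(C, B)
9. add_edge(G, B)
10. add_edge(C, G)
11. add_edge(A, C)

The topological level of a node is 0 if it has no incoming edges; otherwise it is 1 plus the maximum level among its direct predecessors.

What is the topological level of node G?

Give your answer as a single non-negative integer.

Answer: 2

Derivation:
Op 1: add_edge(A, E). Edges now: 1
Op 2: add_edge(A, G). Edges now: 2
Op 3: add_edge(C, E). Edges now: 3
Op 4: add_edge(F, G). Edges now: 4
Op 5: add_edge(F, D). Edges now: 5
Op 6: add_edge(E, B). Edges now: 6
Op 7: add_edge(E, D). Edges now: 7
Op 8: add_edge(C, B). Edges now: 8
Op 9: add_edge(G, B). Edges now: 9
Op 10: add_edge(C, G). Edges now: 10
Op 11: add_edge(A, C). Edges now: 11
Compute levels (Kahn BFS):
  sources (in-degree 0): A, F
  process A: level=0
    A->C: in-degree(C)=0, level(C)=1, enqueue
    A->E: in-degree(E)=1, level(E)>=1
    A->G: in-degree(G)=2, level(G)>=1
  process F: level=0
    F->D: in-degree(D)=1, level(D)>=1
    F->G: in-degree(G)=1, level(G)>=1
  process C: level=1
    C->B: in-degree(B)=2, level(B)>=2
    C->E: in-degree(E)=0, level(E)=2, enqueue
    C->G: in-degree(G)=0, level(G)=2, enqueue
  process E: level=2
    E->B: in-degree(B)=1, level(B)>=3
    E->D: in-degree(D)=0, level(D)=3, enqueue
  process G: level=2
    G->B: in-degree(B)=0, level(B)=3, enqueue
  process D: level=3
  process B: level=3
All levels: A:0, B:3, C:1, D:3, E:2, F:0, G:2
level(G) = 2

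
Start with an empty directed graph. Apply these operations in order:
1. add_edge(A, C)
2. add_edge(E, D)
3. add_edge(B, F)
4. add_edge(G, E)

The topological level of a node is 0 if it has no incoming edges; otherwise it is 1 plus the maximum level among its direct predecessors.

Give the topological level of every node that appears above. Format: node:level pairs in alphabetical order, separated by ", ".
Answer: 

Op 1: add_edge(A, C). Edges now: 1
Op 2: add_edge(E, D). Edges now: 2
Op 3: add_edge(B, F). Edges now: 3
Op 4: add_edge(G, E). Edges now: 4
Compute levels (Kahn BFS):
  sources (in-degree 0): A, B, G
  process A: level=0
    A->C: in-degree(C)=0, level(C)=1, enqueue
  process B: level=0
    B->F: in-degree(F)=0, level(F)=1, enqueue
  process G: level=0
    G->E: in-degree(E)=0, level(E)=1, enqueue
  process C: level=1
  process F: level=1
  process E: level=1
    E->D: in-degree(D)=0, level(D)=2, enqueue
  process D: level=2
All levels: A:0, B:0, C:1, D:2, E:1, F:1, G:0

Answer: A:0, B:0, C:1, D:2, E:1, F:1, G:0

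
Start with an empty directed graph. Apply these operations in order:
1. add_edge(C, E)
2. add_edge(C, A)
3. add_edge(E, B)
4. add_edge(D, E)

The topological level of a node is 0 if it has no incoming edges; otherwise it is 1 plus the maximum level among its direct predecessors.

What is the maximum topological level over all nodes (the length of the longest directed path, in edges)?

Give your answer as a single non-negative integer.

Op 1: add_edge(C, E). Edges now: 1
Op 2: add_edge(C, A). Edges now: 2
Op 3: add_edge(E, B). Edges now: 3
Op 4: add_edge(D, E). Edges now: 4
Compute levels (Kahn BFS):
  sources (in-degree 0): C, D
  process C: level=0
    C->A: in-degree(A)=0, level(A)=1, enqueue
    C->E: in-degree(E)=1, level(E)>=1
  process D: level=0
    D->E: in-degree(E)=0, level(E)=1, enqueue
  process A: level=1
  process E: level=1
    E->B: in-degree(B)=0, level(B)=2, enqueue
  process B: level=2
All levels: A:1, B:2, C:0, D:0, E:1
max level = 2

Answer: 2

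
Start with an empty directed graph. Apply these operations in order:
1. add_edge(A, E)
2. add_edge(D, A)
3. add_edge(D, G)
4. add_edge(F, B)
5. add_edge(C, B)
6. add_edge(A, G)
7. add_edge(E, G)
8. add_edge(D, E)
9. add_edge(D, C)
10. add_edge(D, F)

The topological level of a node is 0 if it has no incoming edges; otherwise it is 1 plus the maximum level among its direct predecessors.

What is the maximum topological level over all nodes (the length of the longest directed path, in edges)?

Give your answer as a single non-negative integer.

Op 1: add_edge(A, E). Edges now: 1
Op 2: add_edge(D, A). Edges now: 2
Op 3: add_edge(D, G). Edges now: 3
Op 4: add_edge(F, B). Edges now: 4
Op 5: add_edge(C, B). Edges now: 5
Op 6: add_edge(A, G). Edges now: 6
Op 7: add_edge(E, G). Edges now: 7
Op 8: add_edge(D, E). Edges now: 8
Op 9: add_edge(D, C). Edges now: 9
Op 10: add_edge(D, F). Edges now: 10
Compute levels (Kahn BFS):
  sources (in-degree 0): D
  process D: level=0
    D->A: in-degree(A)=0, level(A)=1, enqueue
    D->C: in-degree(C)=0, level(C)=1, enqueue
    D->E: in-degree(E)=1, level(E)>=1
    D->F: in-degree(F)=0, level(F)=1, enqueue
    D->G: in-degree(G)=2, level(G)>=1
  process A: level=1
    A->E: in-degree(E)=0, level(E)=2, enqueue
    A->G: in-degree(G)=1, level(G)>=2
  process C: level=1
    C->B: in-degree(B)=1, level(B)>=2
  process F: level=1
    F->B: in-degree(B)=0, level(B)=2, enqueue
  process E: level=2
    E->G: in-degree(G)=0, level(G)=3, enqueue
  process B: level=2
  process G: level=3
All levels: A:1, B:2, C:1, D:0, E:2, F:1, G:3
max level = 3

Answer: 3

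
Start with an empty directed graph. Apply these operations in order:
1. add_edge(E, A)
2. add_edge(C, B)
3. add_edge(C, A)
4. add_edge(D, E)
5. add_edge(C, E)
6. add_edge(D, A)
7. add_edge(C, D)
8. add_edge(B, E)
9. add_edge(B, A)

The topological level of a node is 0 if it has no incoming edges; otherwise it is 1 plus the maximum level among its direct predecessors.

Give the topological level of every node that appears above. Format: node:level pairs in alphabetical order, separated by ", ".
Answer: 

Op 1: add_edge(E, A). Edges now: 1
Op 2: add_edge(C, B). Edges now: 2
Op 3: add_edge(C, A). Edges now: 3
Op 4: add_edge(D, E). Edges now: 4
Op 5: add_edge(C, E). Edges now: 5
Op 6: add_edge(D, A). Edges now: 6
Op 7: add_edge(C, D). Edges now: 7
Op 8: add_edge(B, E). Edges now: 8
Op 9: add_edge(B, A). Edges now: 9
Compute levels (Kahn BFS):
  sources (in-degree 0): C
  process C: level=0
    C->A: in-degree(A)=3, level(A)>=1
    C->B: in-degree(B)=0, level(B)=1, enqueue
    C->D: in-degree(D)=0, level(D)=1, enqueue
    C->E: in-degree(E)=2, level(E)>=1
  process B: level=1
    B->A: in-degree(A)=2, level(A)>=2
    B->E: in-degree(E)=1, level(E)>=2
  process D: level=1
    D->A: in-degree(A)=1, level(A)>=2
    D->E: in-degree(E)=0, level(E)=2, enqueue
  process E: level=2
    E->A: in-degree(A)=0, level(A)=3, enqueue
  process A: level=3
All levels: A:3, B:1, C:0, D:1, E:2

Answer: A:3, B:1, C:0, D:1, E:2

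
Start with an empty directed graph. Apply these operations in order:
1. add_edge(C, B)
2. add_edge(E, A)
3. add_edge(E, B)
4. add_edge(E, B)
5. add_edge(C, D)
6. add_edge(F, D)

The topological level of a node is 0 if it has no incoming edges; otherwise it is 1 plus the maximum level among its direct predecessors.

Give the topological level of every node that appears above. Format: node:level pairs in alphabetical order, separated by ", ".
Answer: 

Op 1: add_edge(C, B). Edges now: 1
Op 2: add_edge(E, A). Edges now: 2
Op 3: add_edge(E, B). Edges now: 3
Op 4: add_edge(E, B) (duplicate, no change). Edges now: 3
Op 5: add_edge(C, D). Edges now: 4
Op 6: add_edge(F, D). Edges now: 5
Compute levels (Kahn BFS):
  sources (in-degree 0): C, E, F
  process C: level=0
    C->B: in-degree(B)=1, level(B)>=1
    C->D: in-degree(D)=1, level(D)>=1
  process E: level=0
    E->A: in-degree(A)=0, level(A)=1, enqueue
    E->B: in-degree(B)=0, level(B)=1, enqueue
  process F: level=0
    F->D: in-degree(D)=0, level(D)=1, enqueue
  process A: level=1
  process B: level=1
  process D: level=1
All levels: A:1, B:1, C:0, D:1, E:0, F:0

Answer: A:1, B:1, C:0, D:1, E:0, F:0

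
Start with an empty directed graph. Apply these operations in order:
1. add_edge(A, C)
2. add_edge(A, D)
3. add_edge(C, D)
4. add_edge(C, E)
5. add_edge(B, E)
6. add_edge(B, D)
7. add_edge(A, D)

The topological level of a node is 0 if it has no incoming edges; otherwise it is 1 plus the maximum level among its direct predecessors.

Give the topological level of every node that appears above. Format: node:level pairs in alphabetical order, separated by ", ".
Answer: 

Op 1: add_edge(A, C). Edges now: 1
Op 2: add_edge(A, D). Edges now: 2
Op 3: add_edge(C, D). Edges now: 3
Op 4: add_edge(C, E). Edges now: 4
Op 5: add_edge(B, E). Edges now: 5
Op 6: add_edge(B, D). Edges now: 6
Op 7: add_edge(A, D) (duplicate, no change). Edges now: 6
Compute levels (Kahn BFS):
  sources (in-degree 0): A, B
  process A: level=0
    A->C: in-degree(C)=0, level(C)=1, enqueue
    A->D: in-degree(D)=2, level(D)>=1
  process B: level=0
    B->D: in-degree(D)=1, level(D)>=1
    B->E: in-degree(E)=1, level(E)>=1
  process C: level=1
    C->D: in-degree(D)=0, level(D)=2, enqueue
    C->E: in-degree(E)=0, level(E)=2, enqueue
  process D: level=2
  process E: level=2
All levels: A:0, B:0, C:1, D:2, E:2

Answer: A:0, B:0, C:1, D:2, E:2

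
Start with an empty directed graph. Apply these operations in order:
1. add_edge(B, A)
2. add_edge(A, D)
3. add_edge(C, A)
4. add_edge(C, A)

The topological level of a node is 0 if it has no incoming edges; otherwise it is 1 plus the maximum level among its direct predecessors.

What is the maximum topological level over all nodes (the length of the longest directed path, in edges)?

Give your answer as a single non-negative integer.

Op 1: add_edge(B, A). Edges now: 1
Op 2: add_edge(A, D). Edges now: 2
Op 3: add_edge(C, A). Edges now: 3
Op 4: add_edge(C, A) (duplicate, no change). Edges now: 3
Compute levels (Kahn BFS):
  sources (in-degree 0): B, C
  process B: level=0
    B->A: in-degree(A)=1, level(A)>=1
  process C: level=0
    C->A: in-degree(A)=0, level(A)=1, enqueue
  process A: level=1
    A->D: in-degree(D)=0, level(D)=2, enqueue
  process D: level=2
All levels: A:1, B:0, C:0, D:2
max level = 2

Answer: 2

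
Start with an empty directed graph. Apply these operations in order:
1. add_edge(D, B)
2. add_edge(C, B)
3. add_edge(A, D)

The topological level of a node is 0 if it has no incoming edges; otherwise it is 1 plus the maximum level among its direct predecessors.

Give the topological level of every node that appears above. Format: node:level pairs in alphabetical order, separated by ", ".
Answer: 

Answer: A:0, B:2, C:0, D:1

Derivation:
Op 1: add_edge(D, B). Edges now: 1
Op 2: add_edge(C, B). Edges now: 2
Op 3: add_edge(A, D). Edges now: 3
Compute levels (Kahn BFS):
  sources (in-degree 0): A, C
  process A: level=0
    A->D: in-degree(D)=0, level(D)=1, enqueue
  process C: level=0
    C->B: in-degree(B)=1, level(B)>=1
  process D: level=1
    D->B: in-degree(B)=0, level(B)=2, enqueue
  process B: level=2
All levels: A:0, B:2, C:0, D:1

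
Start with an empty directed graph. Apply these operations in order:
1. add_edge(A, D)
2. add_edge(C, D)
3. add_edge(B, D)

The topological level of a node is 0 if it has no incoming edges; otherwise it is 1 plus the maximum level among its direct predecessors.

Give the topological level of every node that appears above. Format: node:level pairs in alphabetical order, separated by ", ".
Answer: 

Answer: A:0, B:0, C:0, D:1

Derivation:
Op 1: add_edge(A, D). Edges now: 1
Op 2: add_edge(C, D). Edges now: 2
Op 3: add_edge(B, D). Edges now: 3
Compute levels (Kahn BFS):
  sources (in-degree 0): A, B, C
  process A: level=0
    A->D: in-degree(D)=2, level(D)>=1
  process B: level=0
    B->D: in-degree(D)=1, level(D)>=1
  process C: level=0
    C->D: in-degree(D)=0, level(D)=1, enqueue
  process D: level=1
All levels: A:0, B:0, C:0, D:1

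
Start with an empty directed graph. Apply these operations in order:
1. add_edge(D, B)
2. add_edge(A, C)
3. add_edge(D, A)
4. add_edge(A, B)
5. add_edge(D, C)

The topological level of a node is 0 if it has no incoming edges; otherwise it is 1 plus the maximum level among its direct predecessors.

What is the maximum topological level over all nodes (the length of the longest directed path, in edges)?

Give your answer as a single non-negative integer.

Op 1: add_edge(D, B). Edges now: 1
Op 2: add_edge(A, C). Edges now: 2
Op 3: add_edge(D, A). Edges now: 3
Op 4: add_edge(A, B). Edges now: 4
Op 5: add_edge(D, C). Edges now: 5
Compute levels (Kahn BFS):
  sources (in-degree 0): D
  process D: level=0
    D->A: in-degree(A)=0, level(A)=1, enqueue
    D->B: in-degree(B)=1, level(B)>=1
    D->C: in-degree(C)=1, level(C)>=1
  process A: level=1
    A->B: in-degree(B)=0, level(B)=2, enqueue
    A->C: in-degree(C)=0, level(C)=2, enqueue
  process B: level=2
  process C: level=2
All levels: A:1, B:2, C:2, D:0
max level = 2

Answer: 2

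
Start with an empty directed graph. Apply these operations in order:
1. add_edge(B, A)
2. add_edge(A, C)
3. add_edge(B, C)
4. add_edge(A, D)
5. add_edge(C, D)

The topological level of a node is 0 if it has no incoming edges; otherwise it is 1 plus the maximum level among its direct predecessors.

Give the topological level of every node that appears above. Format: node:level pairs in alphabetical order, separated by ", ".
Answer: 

Answer: A:1, B:0, C:2, D:3

Derivation:
Op 1: add_edge(B, A). Edges now: 1
Op 2: add_edge(A, C). Edges now: 2
Op 3: add_edge(B, C). Edges now: 3
Op 4: add_edge(A, D). Edges now: 4
Op 5: add_edge(C, D). Edges now: 5
Compute levels (Kahn BFS):
  sources (in-degree 0): B
  process B: level=0
    B->A: in-degree(A)=0, level(A)=1, enqueue
    B->C: in-degree(C)=1, level(C)>=1
  process A: level=1
    A->C: in-degree(C)=0, level(C)=2, enqueue
    A->D: in-degree(D)=1, level(D)>=2
  process C: level=2
    C->D: in-degree(D)=0, level(D)=3, enqueue
  process D: level=3
All levels: A:1, B:0, C:2, D:3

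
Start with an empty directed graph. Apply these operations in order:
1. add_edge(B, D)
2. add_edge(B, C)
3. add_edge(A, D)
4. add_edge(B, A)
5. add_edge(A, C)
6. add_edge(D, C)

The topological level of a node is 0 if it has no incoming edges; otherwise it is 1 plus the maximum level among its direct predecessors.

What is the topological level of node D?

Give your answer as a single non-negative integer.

Answer: 2

Derivation:
Op 1: add_edge(B, D). Edges now: 1
Op 2: add_edge(B, C). Edges now: 2
Op 3: add_edge(A, D). Edges now: 3
Op 4: add_edge(B, A). Edges now: 4
Op 5: add_edge(A, C). Edges now: 5
Op 6: add_edge(D, C). Edges now: 6
Compute levels (Kahn BFS):
  sources (in-degree 0): B
  process B: level=0
    B->A: in-degree(A)=0, level(A)=1, enqueue
    B->C: in-degree(C)=2, level(C)>=1
    B->D: in-degree(D)=1, level(D)>=1
  process A: level=1
    A->C: in-degree(C)=1, level(C)>=2
    A->D: in-degree(D)=0, level(D)=2, enqueue
  process D: level=2
    D->C: in-degree(C)=0, level(C)=3, enqueue
  process C: level=3
All levels: A:1, B:0, C:3, D:2
level(D) = 2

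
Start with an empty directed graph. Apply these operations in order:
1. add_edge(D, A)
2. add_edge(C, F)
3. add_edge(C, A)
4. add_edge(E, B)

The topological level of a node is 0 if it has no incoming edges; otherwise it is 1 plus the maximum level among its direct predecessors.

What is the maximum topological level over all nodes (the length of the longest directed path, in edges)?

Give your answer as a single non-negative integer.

Op 1: add_edge(D, A). Edges now: 1
Op 2: add_edge(C, F). Edges now: 2
Op 3: add_edge(C, A). Edges now: 3
Op 4: add_edge(E, B). Edges now: 4
Compute levels (Kahn BFS):
  sources (in-degree 0): C, D, E
  process C: level=0
    C->A: in-degree(A)=1, level(A)>=1
    C->F: in-degree(F)=0, level(F)=1, enqueue
  process D: level=0
    D->A: in-degree(A)=0, level(A)=1, enqueue
  process E: level=0
    E->B: in-degree(B)=0, level(B)=1, enqueue
  process F: level=1
  process A: level=1
  process B: level=1
All levels: A:1, B:1, C:0, D:0, E:0, F:1
max level = 1

Answer: 1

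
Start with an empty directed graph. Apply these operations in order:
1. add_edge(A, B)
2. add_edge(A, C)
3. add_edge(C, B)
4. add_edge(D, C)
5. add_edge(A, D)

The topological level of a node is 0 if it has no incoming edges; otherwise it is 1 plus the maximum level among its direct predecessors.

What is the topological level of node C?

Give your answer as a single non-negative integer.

Op 1: add_edge(A, B). Edges now: 1
Op 2: add_edge(A, C). Edges now: 2
Op 3: add_edge(C, B). Edges now: 3
Op 4: add_edge(D, C). Edges now: 4
Op 5: add_edge(A, D). Edges now: 5
Compute levels (Kahn BFS):
  sources (in-degree 0): A
  process A: level=0
    A->B: in-degree(B)=1, level(B)>=1
    A->C: in-degree(C)=1, level(C)>=1
    A->D: in-degree(D)=0, level(D)=1, enqueue
  process D: level=1
    D->C: in-degree(C)=0, level(C)=2, enqueue
  process C: level=2
    C->B: in-degree(B)=0, level(B)=3, enqueue
  process B: level=3
All levels: A:0, B:3, C:2, D:1
level(C) = 2

Answer: 2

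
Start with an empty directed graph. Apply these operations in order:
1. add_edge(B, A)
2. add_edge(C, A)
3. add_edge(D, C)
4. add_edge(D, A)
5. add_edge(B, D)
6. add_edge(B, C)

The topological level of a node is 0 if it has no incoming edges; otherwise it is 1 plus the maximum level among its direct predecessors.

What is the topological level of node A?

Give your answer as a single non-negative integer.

Answer: 3

Derivation:
Op 1: add_edge(B, A). Edges now: 1
Op 2: add_edge(C, A). Edges now: 2
Op 3: add_edge(D, C). Edges now: 3
Op 4: add_edge(D, A). Edges now: 4
Op 5: add_edge(B, D). Edges now: 5
Op 6: add_edge(B, C). Edges now: 6
Compute levels (Kahn BFS):
  sources (in-degree 0): B
  process B: level=0
    B->A: in-degree(A)=2, level(A)>=1
    B->C: in-degree(C)=1, level(C)>=1
    B->D: in-degree(D)=0, level(D)=1, enqueue
  process D: level=1
    D->A: in-degree(A)=1, level(A)>=2
    D->C: in-degree(C)=0, level(C)=2, enqueue
  process C: level=2
    C->A: in-degree(A)=0, level(A)=3, enqueue
  process A: level=3
All levels: A:3, B:0, C:2, D:1
level(A) = 3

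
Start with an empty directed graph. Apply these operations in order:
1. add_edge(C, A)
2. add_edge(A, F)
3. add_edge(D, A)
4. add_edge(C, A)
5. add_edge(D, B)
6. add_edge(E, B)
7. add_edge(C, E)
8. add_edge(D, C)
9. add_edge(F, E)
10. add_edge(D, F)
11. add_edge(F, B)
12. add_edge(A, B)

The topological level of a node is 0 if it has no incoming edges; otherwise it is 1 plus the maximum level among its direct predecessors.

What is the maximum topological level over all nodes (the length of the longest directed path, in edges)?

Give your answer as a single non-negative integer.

Answer: 5

Derivation:
Op 1: add_edge(C, A). Edges now: 1
Op 2: add_edge(A, F). Edges now: 2
Op 3: add_edge(D, A). Edges now: 3
Op 4: add_edge(C, A) (duplicate, no change). Edges now: 3
Op 5: add_edge(D, B). Edges now: 4
Op 6: add_edge(E, B). Edges now: 5
Op 7: add_edge(C, E). Edges now: 6
Op 8: add_edge(D, C). Edges now: 7
Op 9: add_edge(F, E). Edges now: 8
Op 10: add_edge(D, F). Edges now: 9
Op 11: add_edge(F, B). Edges now: 10
Op 12: add_edge(A, B). Edges now: 11
Compute levels (Kahn BFS):
  sources (in-degree 0): D
  process D: level=0
    D->A: in-degree(A)=1, level(A)>=1
    D->B: in-degree(B)=3, level(B)>=1
    D->C: in-degree(C)=0, level(C)=1, enqueue
    D->F: in-degree(F)=1, level(F)>=1
  process C: level=1
    C->A: in-degree(A)=0, level(A)=2, enqueue
    C->E: in-degree(E)=1, level(E)>=2
  process A: level=2
    A->B: in-degree(B)=2, level(B)>=3
    A->F: in-degree(F)=0, level(F)=3, enqueue
  process F: level=3
    F->B: in-degree(B)=1, level(B)>=4
    F->E: in-degree(E)=0, level(E)=4, enqueue
  process E: level=4
    E->B: in-degree(B)=0, level(B)=5, enqueue
  process B: level=5
All levels: A:2, B:5, C:1, D:0, E:4, F:3
max level = 5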